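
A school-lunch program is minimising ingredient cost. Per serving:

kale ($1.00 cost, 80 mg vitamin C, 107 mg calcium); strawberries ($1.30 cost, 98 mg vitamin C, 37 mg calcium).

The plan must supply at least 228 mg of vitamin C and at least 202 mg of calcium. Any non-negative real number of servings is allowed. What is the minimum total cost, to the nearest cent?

$2.85

kale only: max(228/80, 202/107) = 2.85 servings → $2.85.
strawberries only: max(228/98, 202/37) = 5.459 servings → $7.10.
kale + strawberries with both tight: 1.509 servings and 1.094 servings → $2.93.
Cheapest feasible corner: $2.85.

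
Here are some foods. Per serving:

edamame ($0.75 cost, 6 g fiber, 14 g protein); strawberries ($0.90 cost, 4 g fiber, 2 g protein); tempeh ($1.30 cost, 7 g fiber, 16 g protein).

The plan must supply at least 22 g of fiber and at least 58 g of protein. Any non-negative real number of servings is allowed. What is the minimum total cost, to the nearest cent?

$3.11

Check every corner: each single food scaled to meet both minima, and each pair solved so both constraints bind.
edamame only: max(22/6, 58/14) = 4.143 servings → $3.11.
strawberries only: max(22/4, 58/2) = 29 servings → $26.10.
tempeh only: max(22/7, 58/16) = 3.625 servings → $4.71.
edamame + strawberries with both targets exact would need a negative amount; discard.
edamame + tempeh: intersection lies outside the first quadrant.
strawberries + tempeh with both targets exact would need a negative amount; discard.
The minimum over all feasible corners is $3.11.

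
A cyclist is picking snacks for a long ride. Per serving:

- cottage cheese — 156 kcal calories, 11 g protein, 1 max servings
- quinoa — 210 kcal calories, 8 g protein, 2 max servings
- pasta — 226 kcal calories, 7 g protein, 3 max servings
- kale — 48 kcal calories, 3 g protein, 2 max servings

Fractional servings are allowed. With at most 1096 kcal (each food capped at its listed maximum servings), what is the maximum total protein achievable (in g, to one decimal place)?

Protein per kcal: cottage cheese 0.07051, kale 0.0625, quinoa 0.0381, pasta 0.03097.
Take 1 serving of cottage cheese: uses 156 kcal, +11.0 g protein (running total 11.0 g).
Take 2 servings of kale: uses 96 kcal, +6.0 g protein (running total 17.0 g).
Take 2 servings of quinoa: uses 420 kcal, +16.0 g protein (running total 33.0 g).
Take 1.876 servings of pasta: uses 424 kcal, +13.1 g protein (running total 46.1 g).
Filling greedily by protein-per-kcal is optimal for one linear limit, giving 46.1 g.

46.1 g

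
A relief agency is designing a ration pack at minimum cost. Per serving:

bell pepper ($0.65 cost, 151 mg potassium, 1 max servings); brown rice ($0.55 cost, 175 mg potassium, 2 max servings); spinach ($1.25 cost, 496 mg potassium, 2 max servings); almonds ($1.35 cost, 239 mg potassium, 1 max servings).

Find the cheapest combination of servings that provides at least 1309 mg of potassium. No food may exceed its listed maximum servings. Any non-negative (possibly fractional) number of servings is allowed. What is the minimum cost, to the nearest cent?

Cost per mg of potassium: spinach $0.0025, brown rice $0.0031, bell pepper $0.0043, almonds $0.0056.
Take 2 servings of spinach: +992.0 mg potassium for $2.50 (total $2.50, still need 317.0 mg).
Take 1.811 servings of brown rice: +317.0 mg potassium for $1.00 (total $3.50, still need 0.0 mg).
Greedy by cheapest-per-mg is optimal for a single linear constraint, so the minimum cost is $3.50.

$3.50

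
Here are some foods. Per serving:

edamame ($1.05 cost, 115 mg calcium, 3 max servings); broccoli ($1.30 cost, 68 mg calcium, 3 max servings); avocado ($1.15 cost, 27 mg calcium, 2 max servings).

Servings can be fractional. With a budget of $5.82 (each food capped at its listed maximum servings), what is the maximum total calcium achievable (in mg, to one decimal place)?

Calcium per dollar: edamame 109.5, broccoli 52.31, avocado 23.48.
Take 3 servings of edamame: spends $3.15, +345.0 mg calcium (running total 345.0 mg).
Take 2.054 servings of broccoli: spends $2.67, +139.7 mg calcium (running total 484.7 mg).
Greedy by best ratio exhausts the cost allowance optimally: 484.7 mg.

484.7 mg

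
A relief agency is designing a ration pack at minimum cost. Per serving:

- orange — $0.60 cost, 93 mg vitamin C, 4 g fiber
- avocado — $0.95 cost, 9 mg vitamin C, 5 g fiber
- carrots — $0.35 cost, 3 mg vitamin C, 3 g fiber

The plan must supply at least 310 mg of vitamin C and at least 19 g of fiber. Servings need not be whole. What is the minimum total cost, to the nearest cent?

$2.65

At the optimum either one food covers both requirements or two foods hit both targets exactly; no other combination can be cheaper.
orange only: max(310/93, 19/4) = 4.75 servings → $2.85.
avocado only: max(310/9, 19/5) = 34.44 servings → $32.72.
carrots only: max(310/3, 19/3) = 103.3 servings → $36.17.
orange + avocado with both tight: 3.214 servings and 1.228 servings → $3.10.
orange + carrots with both tight: 3.27 servings and 1.974 servings → $2.65.
avocado + carrots: the both-tight solution has a negative serving — not a feasible corner.
Cheapest feasible corner: $2.65.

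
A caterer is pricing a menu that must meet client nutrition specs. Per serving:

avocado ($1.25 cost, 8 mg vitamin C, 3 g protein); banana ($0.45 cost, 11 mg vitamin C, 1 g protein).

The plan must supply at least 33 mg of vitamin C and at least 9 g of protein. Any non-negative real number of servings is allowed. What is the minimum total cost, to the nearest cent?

Check every corner: each single food scaled to meet both minima, and each pair solved so both constraints bind.
avocado only: max(33/8, 9/3) = 4.125 servings → $5.16.
banana only: max(33/11, 9/1) = 9 servings → $4.05.
avocado + banana with both tight: 2.64 servings and 1.08 servings → $3.79.
Cheapest feasible corner: $3.79.

$3.79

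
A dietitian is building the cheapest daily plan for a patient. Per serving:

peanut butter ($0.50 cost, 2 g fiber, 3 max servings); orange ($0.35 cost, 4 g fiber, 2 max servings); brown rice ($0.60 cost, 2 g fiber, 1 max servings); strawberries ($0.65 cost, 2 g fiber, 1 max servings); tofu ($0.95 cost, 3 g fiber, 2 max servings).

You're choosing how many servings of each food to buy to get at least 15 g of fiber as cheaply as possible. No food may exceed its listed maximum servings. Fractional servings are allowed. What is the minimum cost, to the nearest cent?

Cost per g of fiber: orange $0.0875, peanut butter $0.2500, brown rice $0.3000, tofu $0.3167, strawberries $0.3250.
Take 2 servings of orange: +8.0 g fiber for $0.70 (total $0.70, still need 7.0 g).
Take 3 servings of peanut butter: +6.0 g fiber for $1.50 (total $2.20, still need 1.0 g).
Take 0.5 servings of brown rice: +1.0 g fiber for $0.30 (total $2.50, still need 0.0 g).
Greedy by cheapest-per-g is optimal for a single linear constraint, so the minimum cost is $2.50.

$2.50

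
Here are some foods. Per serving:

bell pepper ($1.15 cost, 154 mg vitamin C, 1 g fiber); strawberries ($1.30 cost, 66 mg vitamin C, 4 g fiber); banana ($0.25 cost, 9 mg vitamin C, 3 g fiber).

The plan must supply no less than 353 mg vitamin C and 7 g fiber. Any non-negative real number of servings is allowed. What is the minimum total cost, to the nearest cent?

$2.93

bell pepper only: max(353/154, 7/1) = 7 servings → $8.05.
strawberries only: max(353/66, 7/4) = 5.348 servings → $6.95.
banana only: max(353/9, 7/3) = 39.22 servings → $9.81.
bell pepper + strawberries with both tight: 1.727 servings and 1.318 servings → $3.70.
bell pepper + banana with both tight: 2.199 servings and 1.6 servings → $2.93.
strawberries + banana: intersection lies outside the first quadrant.
So the least-cost plan costs $2.93.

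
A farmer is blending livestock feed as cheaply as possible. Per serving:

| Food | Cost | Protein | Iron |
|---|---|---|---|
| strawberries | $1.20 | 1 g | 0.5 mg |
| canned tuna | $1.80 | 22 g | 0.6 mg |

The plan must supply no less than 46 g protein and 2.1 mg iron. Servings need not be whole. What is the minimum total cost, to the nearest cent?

$5.76

For a min-cost LP with two ≥-constraints, a basic feasible solution has at most two positive variables.
strawberries only: max(46/1, 2.1/0.5) = 46 servings → $55.20.
canned tuna only: max(46/22, 2.1/0.6) = 3.5 servings → $6.30.
strawberries + canned tuna with both tight: 1.788 servings and 2.01 servings → $5.76.
The minimum over all feasible corners is $5.76.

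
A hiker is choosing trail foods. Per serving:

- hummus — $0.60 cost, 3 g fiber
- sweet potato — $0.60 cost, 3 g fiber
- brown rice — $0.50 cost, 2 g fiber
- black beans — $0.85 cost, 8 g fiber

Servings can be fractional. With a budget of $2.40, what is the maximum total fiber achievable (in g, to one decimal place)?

Fiber per dollar: black beans 9.412, hummus 5, sweet potato 5, brown rice 4.
With no serving limits, spend the whole cost allowance on black beans: $2.40 / $0.85 × 8 g = 22.6 g.

22.6 g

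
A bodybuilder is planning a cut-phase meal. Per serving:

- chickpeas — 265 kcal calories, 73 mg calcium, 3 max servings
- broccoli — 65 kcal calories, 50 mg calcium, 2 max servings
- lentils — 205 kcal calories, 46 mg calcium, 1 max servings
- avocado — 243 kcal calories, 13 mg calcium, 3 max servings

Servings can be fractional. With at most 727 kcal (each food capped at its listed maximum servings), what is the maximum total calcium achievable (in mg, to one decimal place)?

Calcium per kcal: broccoli 0.7692, chickpeas 0.2755, lentils 0.2244, avocado 0.0535.
Take 2 servings of broccoli: uses 130 kcal, +100.0 mg calcium (running total 100.0 mg).
Take 2.253 servings of chickpeas: uses 597 kcal, +164.5 mg calcium (running total 264.5 mg).
Filling greedily by calcium-per-kcal is optimal for one linear limit, giving 264.5 mg.

264.5 mg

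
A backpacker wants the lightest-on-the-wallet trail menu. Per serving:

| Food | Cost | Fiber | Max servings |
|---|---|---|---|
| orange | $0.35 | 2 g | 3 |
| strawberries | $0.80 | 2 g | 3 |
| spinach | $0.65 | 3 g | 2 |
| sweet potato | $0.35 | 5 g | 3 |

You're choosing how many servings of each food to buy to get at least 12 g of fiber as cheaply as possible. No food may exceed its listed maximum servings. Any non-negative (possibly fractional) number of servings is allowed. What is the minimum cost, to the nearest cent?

$0.84

Cost per g of fiber: sweet potato $0.0700, orange $0.1750, spinach $0.2167, strawberries $0.4000.
Take 2.4 servings of sweet potato: +12.0 g fiber for $0.84 (total $0.84, still need 0.0 g).
Filling from the cheapest source first is optimal under one linear minimum: $0.84.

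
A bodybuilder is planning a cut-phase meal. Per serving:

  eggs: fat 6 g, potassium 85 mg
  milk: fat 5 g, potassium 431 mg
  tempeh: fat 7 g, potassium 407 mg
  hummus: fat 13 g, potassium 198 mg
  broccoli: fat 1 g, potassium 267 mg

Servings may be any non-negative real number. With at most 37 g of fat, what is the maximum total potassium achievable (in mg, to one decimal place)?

Potassium per g fat: broccoli 267, milk 86.2, tempeh 58.14, hummus 15.23, eggs 14.17.
With no serving limits, spend the whole fat allowance on broccoli: 37 g / 1 g × 267 mg = 9879.0 mg.

9879.0 mg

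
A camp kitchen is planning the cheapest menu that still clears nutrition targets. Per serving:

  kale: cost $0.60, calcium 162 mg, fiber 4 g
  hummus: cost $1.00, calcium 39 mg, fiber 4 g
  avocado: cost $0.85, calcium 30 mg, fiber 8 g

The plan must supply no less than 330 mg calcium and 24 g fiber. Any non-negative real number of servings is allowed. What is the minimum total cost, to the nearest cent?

$2.84

The cheapest plan sits at a corner of the feasible region — with two constraints it uses at most two foods.
kale only: max(330/162, 24/4) = 6 servings → $3.60.
hummus only: max(330/39, 24/4) = 8.462 servings → $8.46.
avocado only: max(330/30, 24/8) = 11 servings → $9.35.
kale + hummus with both tight: 0.7805 servings and 5.22 servings → $5.69.
kale + avocado with both tight: 1.633 servings and 2.184 servings → $2.84.
hummus + avocado with both targets exact would need a negative amount; discard.
The minimum over all feasible corners is $2.84.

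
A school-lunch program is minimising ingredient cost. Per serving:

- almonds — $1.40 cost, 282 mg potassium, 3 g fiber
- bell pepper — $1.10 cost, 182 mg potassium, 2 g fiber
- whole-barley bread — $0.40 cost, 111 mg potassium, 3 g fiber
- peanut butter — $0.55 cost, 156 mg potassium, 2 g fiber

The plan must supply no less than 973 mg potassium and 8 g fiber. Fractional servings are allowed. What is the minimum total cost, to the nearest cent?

Two binding constraints pin down two serving amounts, so the optimal mix uses at most two foods. The candidates are each food alone (scaled to the tighter of potassium/fiber) and each pair with both constraints tight.
almonds only: max(973/282, 8/3) = 3.45 servings → $4.83.
bell pepper only: max(973/182, 8/2) = 5.346 servings → $5.88.
whole-barley bread only: max(973/111, 8/3) = 8.766 servings → $3.51.
peanut butter only: max(973/156, 8/2) = 6.237 servings → $3.43.
almonds + bell pepper: intersection lies outside the first quadrant.
almonds + whole-barley bread with both targets exact would need a negative amount; discard.
almonds + peanut butter: intersection lies outside the first quadrant.
bell pepper + whole-barley bread: the both-tight solution has a negative serving — not a feasible corner.
bell pepper + peanut butter: the both-tight solution has a negative serving — not a feasible corner.
whole-barley bread + peanut butter with both targets exact would need a negative amount; discard.
So the least-cost plan costs $3.43.

$3.43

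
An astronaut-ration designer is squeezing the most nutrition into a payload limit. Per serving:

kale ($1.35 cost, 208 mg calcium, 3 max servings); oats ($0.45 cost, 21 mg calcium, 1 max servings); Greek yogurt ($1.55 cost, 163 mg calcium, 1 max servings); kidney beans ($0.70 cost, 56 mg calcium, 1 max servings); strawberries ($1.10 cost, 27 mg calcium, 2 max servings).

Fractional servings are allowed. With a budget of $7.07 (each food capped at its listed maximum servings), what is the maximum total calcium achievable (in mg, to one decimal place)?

Calcium per dollar: kale 154.1, Greek yogurt 105.2, kidney beans 80, oats 46.67, strawberries 24.55.
Take 3 servings of kale: spends $4.05, +624.0 mg calcium (running total 624.0 mg).
Take 1 serving of Greek yogurt: spends $1.55, +163.0 mg calcium (running total 787.0 mg).
Take 1 serving of kidney beans: spends $0.70, +56.0 mg calcium (running total 843.0 mg).
Take 1 serving of oats: spends $0.45, +21.0 mg calcium (running total 864.0 mg).
Take 0.2909 servings of strawberries: spends $0.32, +7.9 mg calcium (running total 871.9 mg).
Filling greedily by calcium-per-dollar is optimal for one linear limit, giving 871.9 mg.

871.9 mg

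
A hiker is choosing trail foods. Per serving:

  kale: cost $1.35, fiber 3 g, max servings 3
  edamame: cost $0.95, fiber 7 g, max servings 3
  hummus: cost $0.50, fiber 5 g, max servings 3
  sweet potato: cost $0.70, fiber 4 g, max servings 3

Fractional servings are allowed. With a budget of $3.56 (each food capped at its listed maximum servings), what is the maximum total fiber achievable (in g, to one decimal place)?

Fiber per dollar: hummus 10, edamame 7.368, sweet potato 5.714, kale 2.222.
Take 3 servings of hummus: spends $1.50, +15.0 g fiber (running total 15.0 g).
Take 2.168 servings of edamame: spends $2.06, +15.2 g fiber (running total 30.2 g).
Filling greedily by fiber-per-dollar is optimal for one linear limit, giving 30.2 g.

30.2 g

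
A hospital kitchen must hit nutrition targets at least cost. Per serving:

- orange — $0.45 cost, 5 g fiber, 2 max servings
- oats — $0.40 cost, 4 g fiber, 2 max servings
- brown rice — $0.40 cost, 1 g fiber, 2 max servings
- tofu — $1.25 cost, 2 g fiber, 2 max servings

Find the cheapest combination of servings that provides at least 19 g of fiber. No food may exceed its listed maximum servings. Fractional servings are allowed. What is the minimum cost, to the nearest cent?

Cost per g of fiber: orange $0.0900, oats $0.1000, brown rice $0.4000, tofu $0.6250.
Take 2 servings of orange: +10.0 g fiber for $0.90 (total $0.90, still need 9.0 g).
Take 2 servings of oats: +8.0 g fiber for $0.80 (total $1.70, still need 1.0 g).
Take 1 serving of brown rice: +1.0 g fiber for $0.40 (total $2.10, still need 0.0 g).
Greedy by cheapest-per-g is optimal for a single linear constraint, so the minimum cost is $2.10.

$2.10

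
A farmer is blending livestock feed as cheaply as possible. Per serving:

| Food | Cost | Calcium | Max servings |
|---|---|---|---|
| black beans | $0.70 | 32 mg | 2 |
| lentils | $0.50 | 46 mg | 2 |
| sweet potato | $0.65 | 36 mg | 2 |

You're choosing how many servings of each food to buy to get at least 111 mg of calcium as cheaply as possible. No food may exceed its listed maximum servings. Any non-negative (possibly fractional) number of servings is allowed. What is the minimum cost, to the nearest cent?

Cost per mg of calcium: lentils $0.0109, sweet potato $0.0181, black beans $0.0219.
Take 2 servings of lentils: +92.0 mg calcium for $1.00 (total $1.00, still need 19.0 mg).
Take 0.5278 servings of sweet potato: +19.0 mg calcium for $0.34 (total $1.34, still need 0.0 mg).
Greedy by cheapest-per-mg is optimal for a single linear constraint, so the minimum cost is $1.34.

$1.34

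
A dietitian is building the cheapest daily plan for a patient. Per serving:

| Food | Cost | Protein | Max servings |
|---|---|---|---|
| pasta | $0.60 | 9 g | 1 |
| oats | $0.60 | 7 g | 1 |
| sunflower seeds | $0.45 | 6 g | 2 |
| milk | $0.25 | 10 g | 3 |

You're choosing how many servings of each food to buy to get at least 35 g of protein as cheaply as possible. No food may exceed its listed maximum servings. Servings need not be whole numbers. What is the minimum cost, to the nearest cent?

Cost per g of protein: milk $0.0250, pasta $0.0667, sunflower seeds $0.0750, oats $0.0857.
Take 3 servings of milk: +30.0 g protein for $0.75 (total $0.75, still need 5.0 g).
Take 0.5556 servings of pasta: +5.0 g protein for $0.33 (total $1.08, still need 0.0 g).
Greedy by cheapest-per-g is optimal for a single linear constraint, so the minimum cost is $1.08.

$1.08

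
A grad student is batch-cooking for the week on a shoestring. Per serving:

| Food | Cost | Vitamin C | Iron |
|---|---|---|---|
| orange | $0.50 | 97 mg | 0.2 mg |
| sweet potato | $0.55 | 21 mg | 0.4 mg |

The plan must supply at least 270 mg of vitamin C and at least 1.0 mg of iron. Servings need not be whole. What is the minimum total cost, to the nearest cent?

$1.94

Compare the cost at each extreme point of the feasible region.
orange only: max(270/97, 1.0/0.2) = 5 servings → $2.50.
sweet potato only: max(270/21, 1.0/0.4) = 12.86 servings → $7.07.
orange + sweet potato with both tight: 2.514 servings and 1.243 servings → $1.94.
So the least-cost plan costs $1.94.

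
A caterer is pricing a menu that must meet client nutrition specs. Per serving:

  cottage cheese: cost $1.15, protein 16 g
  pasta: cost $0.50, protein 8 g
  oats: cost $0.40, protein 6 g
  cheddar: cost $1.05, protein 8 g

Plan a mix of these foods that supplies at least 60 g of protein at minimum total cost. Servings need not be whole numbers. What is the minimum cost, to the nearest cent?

$3.75

Cost per g of protein: pasta $0.0625, oats $0.0667, cottage cheese $0.0719, cheddar $0.1313.
With no serving limits, use only pasta: 60 g / 8 g = 7.5 servings × $0.50 = $3.75.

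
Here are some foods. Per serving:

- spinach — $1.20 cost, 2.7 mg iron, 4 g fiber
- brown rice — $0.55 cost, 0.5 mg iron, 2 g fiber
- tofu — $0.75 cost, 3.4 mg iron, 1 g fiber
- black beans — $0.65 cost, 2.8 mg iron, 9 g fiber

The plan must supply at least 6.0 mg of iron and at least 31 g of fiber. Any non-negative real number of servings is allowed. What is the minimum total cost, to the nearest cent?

For a min-cost LP with two ≥-constraints, a basic feasible solution has at most two positive variables.
spinach only: max(6.0/2.7, 31/4) = 7.75 servings → $9.30.
brown rice only: max(6.0/0.5, 31/2) = 15.5 servings → $8.53.
tofu only: max(6.0/3.4, 31/1) = 31 servings → $23.25.
black beans only: max(6.0/2.8, 31/9) = 3.444 servings → $2.24.
spinach + brown rice: the both-tight solution has a negative serving — not a feasible corner.
spinach + tofu: the both-tight solution has a negative serving — not a feasible corner.
spinach + black beans: the both-tight solution has a negative serving — not a feasible corner.
brown rice + tofu with both targets exact would need a negative amount; discard.
brown rice + black beans with both targets exact would need a negative amount; discard.
tofu + black beans: the both-tight solution has a negative serving — not a feasible corner.
So the least-cost plan costs $2.24.

$2.24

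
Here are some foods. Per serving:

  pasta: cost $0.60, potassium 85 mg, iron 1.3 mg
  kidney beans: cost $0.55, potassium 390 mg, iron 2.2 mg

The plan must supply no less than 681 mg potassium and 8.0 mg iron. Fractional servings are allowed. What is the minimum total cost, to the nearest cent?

$2.00

Compare the cost at each extreme point of the feasible region.
pasta only: max(681/85, 8.0/1.3) = 8.012 servings → $4.81.
kidney beans only: max(681/390, 8.0/2.2) = 3.636 servings → $2.00.
pasta + kidney beans with both tight: 5.068 servings and 0.6416 servings → $3.39.
The minimum over all feasible corners is $2.00.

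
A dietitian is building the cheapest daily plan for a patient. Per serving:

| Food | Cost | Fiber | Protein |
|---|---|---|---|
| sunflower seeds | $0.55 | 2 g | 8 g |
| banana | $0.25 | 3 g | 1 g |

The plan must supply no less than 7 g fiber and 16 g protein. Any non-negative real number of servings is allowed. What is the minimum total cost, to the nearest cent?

$1.30

Check every corner: each single food scaled to meet both minima, and each pair solved so both constraints bind.
sunflower seeds only: max(7/2, 16/8) = 3.5 servings → $1.93.
banana only: max(7/3, 16/1) = 16 servings → $4.00.
sunflower seeds + banana with both tight: 1.864 servings and 1.091 servings → $1.30.
Cheapest feasible corner: $1.30.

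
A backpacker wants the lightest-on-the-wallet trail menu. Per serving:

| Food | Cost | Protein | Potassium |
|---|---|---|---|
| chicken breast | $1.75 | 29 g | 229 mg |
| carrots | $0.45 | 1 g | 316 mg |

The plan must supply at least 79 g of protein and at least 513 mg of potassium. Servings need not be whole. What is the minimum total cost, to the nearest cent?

chicken breast only: max(79/29, 513/229) = 2.724 servings → $4.77.
carrots only: max(79/1, 513/316) = 79 servings → $35.55.
chicken breast + carrots: intersection lies outside the first quadrant.
The minimum over all feasible corners is $4.77.

$4.77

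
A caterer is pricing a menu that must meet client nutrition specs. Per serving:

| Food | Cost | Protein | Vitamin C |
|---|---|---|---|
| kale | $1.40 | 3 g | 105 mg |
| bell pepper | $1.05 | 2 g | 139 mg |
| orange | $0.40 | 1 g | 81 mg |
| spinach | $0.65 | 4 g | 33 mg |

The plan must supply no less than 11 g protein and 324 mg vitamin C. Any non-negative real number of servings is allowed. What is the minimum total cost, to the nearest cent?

The cheapest plan sits at a corner of the feasible region — with two constraints it uses at most two foods.
kale only: max(11/3, 324/105) = 3.667 servings → $5.13.
bell pepper only: max(11/2, 324/139) = 5.5 servings → $5.78.
orange only: max(11/1, 324/81) = 11 servings → $4.40.
spinach only: max(11/4, 324/33) = 9.818 servings → $6.38.
kale + bell pepper with both targets exact would need a negative amount; discard.
kale + orange: the both-tight solution has a negative serving — not a feasible corner.
kale + spinach with both tight: 2.907 servings and 0.5701 servings → $4.44.
bell pepper + orange: intersection lies outside the first quadrant.
bell pepper + spinach with both tight: 1.904 servings and 1.798 servings → $3.17.
orange + spinach with both tight: 3.206 servings and 1.948 servings → $2.55.
The minimum over all feasible corners is $2.55.

$2.55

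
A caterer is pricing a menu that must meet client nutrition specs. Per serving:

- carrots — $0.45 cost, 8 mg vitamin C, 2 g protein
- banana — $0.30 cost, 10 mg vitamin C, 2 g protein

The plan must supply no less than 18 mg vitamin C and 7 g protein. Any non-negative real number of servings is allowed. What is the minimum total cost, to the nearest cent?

With two linear requirements the optimum uses one or two foods; enumerate the corners.
carrots only: max(18/8, 7/2) = 3.5 servings → $1.57.
banana only: max(18/10, 7/2) = 3.5 servings → $1.05.
carrots + banana: the both-tight solution has a negative serving — not a feasible corner.
So the least-cost plan costs $1.05.

$1.05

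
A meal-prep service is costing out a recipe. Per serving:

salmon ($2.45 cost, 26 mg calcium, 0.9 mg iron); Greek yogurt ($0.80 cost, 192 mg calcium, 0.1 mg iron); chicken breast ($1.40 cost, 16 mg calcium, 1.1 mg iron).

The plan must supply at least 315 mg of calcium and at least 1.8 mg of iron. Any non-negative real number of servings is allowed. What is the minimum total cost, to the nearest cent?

$3.31

This is a tiny linear program; its minimum lies at a vertex of the feasible set. List the vertices and price them.
salmon only: max(315/26, 1.8/0.9) = 12.12 servings → $29.68.
Greek yogurt only: max(315/192, 1.8/0.1) = 18 servings → $14.40.
chicken breast only: max(315/16, 1.8/1.1) = 19.69 servings → $27.56.
salmon + Greek yogurt with both tight: 1.845 servings and 1.391 servings → $5.63.
salmon + chicken breast with both targets exact would need a negative amount; discard.
Greek yogurt + chicken breast with both tight: 1.516 servings and 1.499 servings → $3.31.
Cheapest feasible corner: $3.31.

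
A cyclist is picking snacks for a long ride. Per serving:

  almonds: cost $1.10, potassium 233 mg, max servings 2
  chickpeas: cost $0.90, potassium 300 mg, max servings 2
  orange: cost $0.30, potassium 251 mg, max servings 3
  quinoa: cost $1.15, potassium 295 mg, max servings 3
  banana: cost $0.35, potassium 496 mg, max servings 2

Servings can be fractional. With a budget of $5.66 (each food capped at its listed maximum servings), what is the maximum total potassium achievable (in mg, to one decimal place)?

2924.7 mg

Potassium per dollar: banana 1417, orange 836.7, chickpeas 333.3, quinoa 256.5, almonds 211.8.
Take 2 servings of banana: spends $0.70, +992.0 mg potassium (running total 992.0 mg).
Take 3 servings of orange: spends $0.90, +753.0 mg potassium (running total 1745.0 mg).
Take 2 servings of chickpeas: spends $1.80, +600.0 mg potassium (running total 2345.0 mg).
Take 1.965 servings of quinoa: spends $2.26, +579.7 mg potassium (running total 2924.7 mg).
Greedy by best ratio exhausts the cost allowance optimally: 2924.7 mg.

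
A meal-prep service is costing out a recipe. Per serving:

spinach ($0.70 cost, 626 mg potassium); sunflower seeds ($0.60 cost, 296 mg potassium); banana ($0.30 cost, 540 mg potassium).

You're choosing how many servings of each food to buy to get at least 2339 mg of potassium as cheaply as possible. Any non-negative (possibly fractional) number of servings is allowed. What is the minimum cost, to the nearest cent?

Cost per mg of potassium: banana $0.0006, spinach $0.0011, sunflower seeds $0.0020.
With no serving limits, use only banana: 2339 mg / 540 mg = 4.331 servings × $0.30 = $1.30.

$1.30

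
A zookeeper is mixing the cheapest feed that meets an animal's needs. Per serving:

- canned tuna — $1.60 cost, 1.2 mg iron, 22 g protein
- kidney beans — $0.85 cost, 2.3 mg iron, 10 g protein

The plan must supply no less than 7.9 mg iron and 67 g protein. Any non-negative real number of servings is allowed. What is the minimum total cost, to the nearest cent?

For a min-cost LP with two ≥-constraints, a basic feasible solution has at most two positive variables.
canned tuna only: max(7.9/1.2, 67/22) = 6.583 servings → $10.53.
kidney beans only: max(7.9/2.3, 67/10) = 6.7 servings → $5.70.
canned tuna + kidney beans with both tight: 1.946 servings and 2.42 servings → $5.17.
Cheapest feasible corner: $5.17.

$5.17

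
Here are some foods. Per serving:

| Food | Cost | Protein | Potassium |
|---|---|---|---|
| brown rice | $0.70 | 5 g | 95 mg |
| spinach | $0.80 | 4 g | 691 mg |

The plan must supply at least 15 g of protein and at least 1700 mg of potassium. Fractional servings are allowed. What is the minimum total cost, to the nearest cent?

An LP optimum is at a vertex; with two nutrient constraints at most two foods are used. Check each candidate.
brown rice only: max(15/5, 1700/95) = 17.89 servings → $12.53.
spinach only: max(15/4, 1700/691) = 3.75 servings → $3.00.
brown rice + spinach with both tight: 1.159 servings and 2.301 servings → $2.65.
So the least-cost plan costs $2.65.

$2.65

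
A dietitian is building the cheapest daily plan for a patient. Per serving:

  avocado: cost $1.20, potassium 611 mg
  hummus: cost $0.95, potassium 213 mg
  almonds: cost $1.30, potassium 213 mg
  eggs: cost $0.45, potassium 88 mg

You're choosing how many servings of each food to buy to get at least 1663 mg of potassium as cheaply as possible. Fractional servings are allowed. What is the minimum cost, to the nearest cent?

$3.27

Cost per mg of potassium: avocado $0.0020, hummus $0.0045, eggs $0.0051, almonds $0.0061.
With no serving limits, use only avocado: 1663 mg / 611 mg = 2.722 servings × $1.20 = $3.27.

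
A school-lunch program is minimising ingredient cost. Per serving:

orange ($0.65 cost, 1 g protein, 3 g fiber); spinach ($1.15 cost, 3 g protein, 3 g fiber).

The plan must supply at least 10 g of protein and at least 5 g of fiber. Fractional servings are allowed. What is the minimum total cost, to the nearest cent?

At the optimum either one food covers both requirements or two foods hit both targets exactly; no other combination can be cheaper.
orange only: max(10/1, 5/3) = 10 servings → $6.50.
spinach only: max(10/3, 5/3) = 3.333 servings → $3.83.
orange + spinach: intersection lies outside the first quadrant.
Cheapest feasible corner: $3.83.

$3.83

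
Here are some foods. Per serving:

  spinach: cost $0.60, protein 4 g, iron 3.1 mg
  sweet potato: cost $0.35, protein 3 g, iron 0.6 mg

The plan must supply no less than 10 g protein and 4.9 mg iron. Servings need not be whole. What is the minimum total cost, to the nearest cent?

$1.33

A basic optimal solution has at most two foods positive. Try each food alone and each pair with both targets met exactly.
spinach only: max(10/4, 4.9/3.1) = 2.5 servings → $1.50.
sweet potato only: max(10/3, 4.9/0.6) = 8.167 servings → $2.86.
spinach + sweet potato with both tight: 1.261 servings and 1.652 servings → $1.33.
The minimum over all feasible corners is $1.33.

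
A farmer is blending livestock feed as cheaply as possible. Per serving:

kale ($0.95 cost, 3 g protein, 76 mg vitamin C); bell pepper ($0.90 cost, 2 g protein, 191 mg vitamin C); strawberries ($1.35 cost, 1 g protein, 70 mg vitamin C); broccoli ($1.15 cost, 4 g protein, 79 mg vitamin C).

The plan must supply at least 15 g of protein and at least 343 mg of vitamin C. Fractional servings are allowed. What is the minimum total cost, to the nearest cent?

$4.41

An LP optimum is at a vertex; with two nutrient constraints at most two foods are used. Check each candidate.
kale only: max(15/3, 343/76) = 5 servings → $4.75.
bell pepper only: max(15/2, 343/191) = 7.5 servings → $6.75.
strawberries only: max(15/1, 343/70) = 15 servings → $20.25.
broccoli only: max(15/4, 343/79) = 4.342 servings → $4.99.
kale + bell pepper: intersection lies outside the first quadrant.
kale + strawberries: the both-tight solution has a negative serving — not a feasible corner.
kale + broccoli with both tight: 2.791 servings and 1.657 servings → $4.56.
bell pepper + strawberries: the both-tight solution has a negative serving — not a feasible corner.
bell pepper + broccoli with both tight: 0.3086 servings and 3.596 servings → $4.41.
strawberries + broccoli with both tight: 0.9303 servings and 3.517 servings → $5.30.
So the least-cost plan costs $4.41.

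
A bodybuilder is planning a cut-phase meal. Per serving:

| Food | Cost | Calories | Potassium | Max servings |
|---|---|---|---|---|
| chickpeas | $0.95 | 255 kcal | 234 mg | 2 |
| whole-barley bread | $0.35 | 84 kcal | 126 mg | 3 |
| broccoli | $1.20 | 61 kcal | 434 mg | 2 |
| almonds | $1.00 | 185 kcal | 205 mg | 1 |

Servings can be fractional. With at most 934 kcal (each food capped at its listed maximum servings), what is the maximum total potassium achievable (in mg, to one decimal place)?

Potassium per kcal: broccoli 7.115, whole-barley bread 1.5, almonds 1.108, chickpeas 0.9176.
Take 2 servings of broccoli: uses 122 kcal, +868.0 mg potassium (running total 868.0 mg).
Take 3 servings of whole-barley bread: uses 252 kcal, +378.0 mg potassium (running total 1246.0 mg).
Take 1 serving of almonds: uses 185 kcal, +205.0 mg potassium (running total 1451.0 mg).
Take 1.471 servings of chickpeas: uses 375 kcal, +344.1 mg potassium (running total 1795.1 mg).
Greedy by best ratio exhausts the calories allowance optimally: 1795.1 mg.

1795.1 mg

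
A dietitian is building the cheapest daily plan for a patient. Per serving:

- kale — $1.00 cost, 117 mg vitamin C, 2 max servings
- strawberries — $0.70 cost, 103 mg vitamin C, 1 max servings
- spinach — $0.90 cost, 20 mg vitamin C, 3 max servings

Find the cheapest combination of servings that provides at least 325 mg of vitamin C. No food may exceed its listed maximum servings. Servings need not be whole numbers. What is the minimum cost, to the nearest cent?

Cost per mg of vitamin C: strawberries $0.0068, kale $0.0085, spinach $0.0450.
Take 1 serving of strawberries: +103.0 mg vitamin C for $0.70 (total $0.70, still need 222.0 mg).
Take 1.897 servings of kale: +222.0 mg vitamin C for $1.90 (total $2.60, still need 0.0 mg).
Filling from the cheapest source first is optimal under one linear minimum: $2.60.

$2.60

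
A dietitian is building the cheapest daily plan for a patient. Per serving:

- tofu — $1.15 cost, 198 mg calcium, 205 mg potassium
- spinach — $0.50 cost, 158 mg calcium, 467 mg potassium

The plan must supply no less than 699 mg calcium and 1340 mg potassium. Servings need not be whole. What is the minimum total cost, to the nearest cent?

$2.21

At the optimum either one food covers both requirements or two foods hit both targets exactly; no other combination can be cheaper.
tofu only: max(699/198, 1340/205) = 6.537 servings → $7.52.
spinach only: max(699/158, 1340/467) = 4.424 servings → $2.21.
tofu + spinach with both tight: 1.909 servings and 2.031 servings → $3.21.
Cheapest feasible corner: $2.21.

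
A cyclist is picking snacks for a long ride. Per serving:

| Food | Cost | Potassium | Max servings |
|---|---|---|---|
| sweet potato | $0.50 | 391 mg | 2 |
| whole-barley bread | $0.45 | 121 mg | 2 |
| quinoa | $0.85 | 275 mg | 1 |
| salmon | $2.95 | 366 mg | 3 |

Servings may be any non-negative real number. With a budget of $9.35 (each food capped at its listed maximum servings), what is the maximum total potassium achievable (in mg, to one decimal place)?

2117.8 mg

Potassium per dollar: sweet potato 782, quinoa 323.5, whole-barley bread 268.9, salmon 124.1.
Take 2 servings of sweet potato: spends $1.00, +782.0 mg potassium (running total 782.0 mg).
Take 1 serving of quinoa: spends $0.85, +275.0 mg potassium (running total 1057.0 mg).
Take 2 servings of whole-barley bread: spends $0.90, +242.0 mg potassium (running total 1299.0 mg).
Take 2.237 servings of salmon: spends $6.60, +818.8 mg potassium (running total 2117.8 mg).
Filling greedily by potassium-per-dollar is optimal for one linear limit, giving 2117.8 mg.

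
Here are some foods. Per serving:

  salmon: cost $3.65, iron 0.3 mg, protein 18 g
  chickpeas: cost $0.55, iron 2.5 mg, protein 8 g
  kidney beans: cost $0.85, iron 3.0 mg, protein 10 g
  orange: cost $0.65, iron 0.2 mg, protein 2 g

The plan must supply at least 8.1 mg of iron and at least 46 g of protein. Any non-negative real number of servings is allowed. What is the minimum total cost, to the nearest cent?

$3.16

A basic optimal solution has at most two foods positive. Try each food alone and each pair with both targets met exactly.
salmon only: max(8.1/0.3, 46/18) = 27 servings → $98.55.
chickpeas only: max(8.1/2.5, 46/8) = 5.75 servings → $3.16.
kidney beans only: max(8.1/3.0, 46/10) = 4.6 servings → $3.91.
orange only: max(8.1/0.2, 46/2) = 40.5 servings → $26.32.
salmon + chickpeas with both tight: 1.178 servings and 3.099 servings → $6.01.
salmon + kidney beans with both tight: 1.118 servings and 2.588 servings → $6.28.
salmon + orange: intersection lies outside the first quadrant.
chickpeas + kidney beans with both targets exact would need a negative amount; discard.
chickpeas + orange with both tight: 2.059 servings and 14.76 servings → $10.73.
kidney beans + orange with both tight: 1.75 servings and 14.25 servings → $10.75.
Cheapest feasible corner: $3.16.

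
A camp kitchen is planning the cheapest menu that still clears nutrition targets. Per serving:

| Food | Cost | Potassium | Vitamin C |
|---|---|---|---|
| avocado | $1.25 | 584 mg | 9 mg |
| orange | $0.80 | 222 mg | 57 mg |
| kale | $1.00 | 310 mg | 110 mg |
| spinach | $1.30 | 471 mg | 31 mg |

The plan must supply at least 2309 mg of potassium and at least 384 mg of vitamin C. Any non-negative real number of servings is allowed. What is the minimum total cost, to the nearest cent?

Minimising a linear cost over {potassium ≥ 2309, vitamin C ≥ 384, servings ≥ 0} — the optimum is at a vertex, using one or two foods.
avocado only: max(2309/584, 384/9) = 42.67 servings → $53.33.
orange only: max(2309/222, 384/57) = 10.4 servings → $8.32.
kale only: max(2309/310, 384/110) = 7.448 servings → $7.45.
spinach only: max(2309/471, 384/31) = 12.39 servings → $16.10.
avocado + orange with both tight: 1.482 servings and 6.503 servings → $7.05.
avocado + kale with both tight: 2.196 servings and 3.311 servings → $6.06.
avocado + spinach: intersection lies outside the first quadrant.
orange + kale: intersection lies outside the first quadrant.
orange + spinach with both tight: 5.474 servings and 2.322 servings → $7.40.
kale + spinach with both tight: 2.59 servings and 3.198 servings → $6.75.
So the least-cost plan costs $6.06.

$6.06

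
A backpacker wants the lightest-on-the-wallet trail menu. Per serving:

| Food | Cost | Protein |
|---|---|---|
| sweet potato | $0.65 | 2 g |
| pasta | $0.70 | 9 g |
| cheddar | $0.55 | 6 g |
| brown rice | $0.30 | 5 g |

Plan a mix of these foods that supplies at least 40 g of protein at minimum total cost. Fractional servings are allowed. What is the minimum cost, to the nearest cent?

$2.40

Cost per g of protein: brown rice $0.0600, pasta $0.0778, cheddar $0.0917, sweet potato $0.3250.
With no serving limits, use only brown rice: 40 g / 5 g = 8 servings × $0.30 = $2.40.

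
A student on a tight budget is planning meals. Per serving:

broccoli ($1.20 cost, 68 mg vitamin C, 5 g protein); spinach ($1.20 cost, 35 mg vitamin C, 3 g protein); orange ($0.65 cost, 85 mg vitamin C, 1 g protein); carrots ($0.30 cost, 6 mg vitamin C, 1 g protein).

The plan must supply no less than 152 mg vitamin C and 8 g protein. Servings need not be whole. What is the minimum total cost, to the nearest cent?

At the optimum either one food covers both requirements or two foods hit both targets exactly; no other combination can be cheaper.
broccoli only: max(152/68, 8/5) = 2.235 servings → $2.68.
spinach only: max(152/35, 8/3) = 4.343 servings → $5.21.
orange only: max(152/85, 8/1) = 8 servings → $5.20.
carrots only: max(152/6, 8/1) = 25.33 servings → $7.60.
broccoli + spinach: the both-tight solution has a negative serving — not a feasible corner.
broccoli + orange with both tight: 1.479 servings and 0.605 servings → $2.17.
broccoli + carrots with both targets exact would need a negative amount; discard.
spinach + orange with both tight: 2.4 servings and 0.8 servings → $3.40.
spinach + carrots with both targets exact would need a negative amount; discard.
orange + carrots with both tight: 1.316 servings and 6.684 servings → $2.86.
Cheapest feasible corner: $2.17.

$2.17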